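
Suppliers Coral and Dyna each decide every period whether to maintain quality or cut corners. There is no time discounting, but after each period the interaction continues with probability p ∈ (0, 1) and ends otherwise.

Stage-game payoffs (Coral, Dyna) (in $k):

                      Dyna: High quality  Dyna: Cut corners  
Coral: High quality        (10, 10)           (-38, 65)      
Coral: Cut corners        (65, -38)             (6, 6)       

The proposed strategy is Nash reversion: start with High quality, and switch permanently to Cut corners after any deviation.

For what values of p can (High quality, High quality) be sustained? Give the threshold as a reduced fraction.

55/59

Expected cooperation value is 10 + p·10 + p²·10 + … = 10/(1−p); deviation gives 65 + p·6/(1−p).
10 ≥ 65(1−p) + 6p ⇒ 59p ≥ 55 ⇒ p ≥ 55/59.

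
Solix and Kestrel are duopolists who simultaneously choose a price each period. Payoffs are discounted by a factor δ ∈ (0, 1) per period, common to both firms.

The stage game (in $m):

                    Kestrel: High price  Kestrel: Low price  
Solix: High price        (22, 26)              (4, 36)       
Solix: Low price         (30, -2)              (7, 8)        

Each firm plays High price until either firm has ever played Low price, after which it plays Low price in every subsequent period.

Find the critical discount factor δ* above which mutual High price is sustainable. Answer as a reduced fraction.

5/14

Solix's threshold: (30−22)/(30−7) = 8/23.
Kestrel's threshold: (36−26)/(36−8) = 5/14.
8/23 < 5/14, so Kestrel binds and δ* = 5/14.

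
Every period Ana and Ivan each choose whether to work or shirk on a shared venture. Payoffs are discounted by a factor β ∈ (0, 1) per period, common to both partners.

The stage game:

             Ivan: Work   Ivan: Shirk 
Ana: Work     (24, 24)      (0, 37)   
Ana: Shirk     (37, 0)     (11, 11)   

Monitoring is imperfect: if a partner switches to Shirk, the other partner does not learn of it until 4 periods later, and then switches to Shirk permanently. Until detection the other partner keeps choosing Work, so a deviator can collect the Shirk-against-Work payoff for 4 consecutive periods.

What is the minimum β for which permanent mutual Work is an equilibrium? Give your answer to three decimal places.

0.841

Deviating for the 4 undetected periods gains 37−24 = 13 per period over cooperation, then loses 24−11 = 13 per period forever once punishment starts.
Gain: 13(1 + β + … + β^3); loss: 13·β^4/(1−β).
No profitable deviation ⇔ 13(1−β^4) ≤ 13·β^4, i.e. β^4 ≥ 13/(13+13) = 1/2.
Hence β ≥ (1/2)^(1/4) ≈ 0.841.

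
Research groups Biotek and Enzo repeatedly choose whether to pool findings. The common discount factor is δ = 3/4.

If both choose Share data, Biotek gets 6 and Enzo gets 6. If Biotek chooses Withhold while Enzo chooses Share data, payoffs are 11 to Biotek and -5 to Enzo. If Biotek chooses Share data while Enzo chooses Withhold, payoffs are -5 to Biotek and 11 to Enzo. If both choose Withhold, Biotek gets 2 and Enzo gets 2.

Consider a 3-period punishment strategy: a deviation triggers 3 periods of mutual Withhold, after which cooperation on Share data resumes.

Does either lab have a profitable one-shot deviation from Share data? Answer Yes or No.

A one-shot deviation gives 11 now, then 2 for 3 periods, then back to 6.
Gain from deviating: (11−6) today; loss: (6−2) in each of the next 3 periods.
No-deviation condition: (6−2)(δ+…+δ^3) ≥ 11−6, i.e. δ+…+δ^3 ≥ 5/4.
At δ = 3/4: δ+…+δ^3 = 1.7344 ≥ 1.2500.
So cooperation is sustainable.

No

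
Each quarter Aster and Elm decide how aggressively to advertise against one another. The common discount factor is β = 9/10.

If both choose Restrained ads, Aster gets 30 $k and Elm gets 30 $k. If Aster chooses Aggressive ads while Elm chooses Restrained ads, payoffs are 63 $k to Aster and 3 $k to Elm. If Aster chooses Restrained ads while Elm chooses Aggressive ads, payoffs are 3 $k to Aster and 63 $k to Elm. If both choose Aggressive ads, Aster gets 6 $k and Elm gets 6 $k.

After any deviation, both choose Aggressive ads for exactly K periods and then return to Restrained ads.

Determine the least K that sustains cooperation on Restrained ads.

2

IC: β(1−β^K)/(1−β) ≥ (63−30)/(30−6) = 11/8.
With β = 9/10: need 1 − β^K ≥ 11/8·(1−9/10)/(9/10), i.e. β^K ≤ 0.8472.
Since (9/10)^1 = 0.9000 and (9/10)^2 = 0.8100, the smallest such K is 2.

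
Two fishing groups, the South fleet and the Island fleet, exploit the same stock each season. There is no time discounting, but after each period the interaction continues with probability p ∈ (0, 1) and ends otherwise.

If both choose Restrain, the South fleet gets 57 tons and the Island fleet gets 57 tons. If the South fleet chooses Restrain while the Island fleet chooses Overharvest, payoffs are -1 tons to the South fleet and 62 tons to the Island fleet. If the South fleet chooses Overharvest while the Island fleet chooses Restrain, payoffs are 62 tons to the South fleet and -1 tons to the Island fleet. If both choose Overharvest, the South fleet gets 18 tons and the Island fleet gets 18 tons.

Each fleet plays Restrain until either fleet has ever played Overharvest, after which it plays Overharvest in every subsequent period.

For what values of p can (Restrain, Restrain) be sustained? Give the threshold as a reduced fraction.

5/44

Expected cooperation value is 57 + p·57 + p²·57 + … = 57/(1−p); deviation gives 62 + p·18/(1−p).
57 ≥ 62(1−p) + 18p ⇒ 44p ≥ 5 ⇒ p ≥ 5/44.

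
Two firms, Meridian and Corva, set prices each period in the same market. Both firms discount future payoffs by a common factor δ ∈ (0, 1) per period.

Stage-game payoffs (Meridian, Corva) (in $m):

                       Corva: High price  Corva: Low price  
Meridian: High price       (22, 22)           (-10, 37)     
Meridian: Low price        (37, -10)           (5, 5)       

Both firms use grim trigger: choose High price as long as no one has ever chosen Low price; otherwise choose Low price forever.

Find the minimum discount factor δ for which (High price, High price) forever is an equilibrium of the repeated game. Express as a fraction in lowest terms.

22/(1−δ) ≥ 37 + 5δ/(1−δ)
22 ≥ 37 − 32δ
δ ≥ 15/32.

15/32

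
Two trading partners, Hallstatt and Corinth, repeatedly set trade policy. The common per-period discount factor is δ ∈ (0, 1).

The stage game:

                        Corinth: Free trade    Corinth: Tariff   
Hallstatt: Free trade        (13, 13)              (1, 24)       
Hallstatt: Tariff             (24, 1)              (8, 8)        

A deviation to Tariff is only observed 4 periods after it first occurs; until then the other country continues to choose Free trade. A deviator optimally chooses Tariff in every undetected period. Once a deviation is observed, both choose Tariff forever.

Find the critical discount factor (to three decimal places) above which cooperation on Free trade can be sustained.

Deviating for the 4 undetected periods gains 24−13 = 11 per period over cooperation, then loses 13−8 = 5 per period forever once punishment starts.
Gain: 11(1 + δ + … + δ^3); loss: 5·δ^4/(1−δ).
No profitable deviation ⇔ 11(1−δ^4) ≤ 5·δ^4, i.e. δ^4 ≥ 11/(11+5) = 11/16.
Hence δ ≥ (11/16)^(1/4) ≈ 0.911.

0.911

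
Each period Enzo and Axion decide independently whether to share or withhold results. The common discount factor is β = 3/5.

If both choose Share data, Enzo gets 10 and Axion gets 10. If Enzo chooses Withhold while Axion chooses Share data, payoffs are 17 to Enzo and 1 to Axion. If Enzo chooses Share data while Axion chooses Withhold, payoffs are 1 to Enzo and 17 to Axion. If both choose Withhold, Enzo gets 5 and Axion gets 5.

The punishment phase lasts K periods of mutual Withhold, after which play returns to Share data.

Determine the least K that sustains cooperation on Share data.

6

Need Σ_{k=1}^{K} β^k ≥ (17−10)/(10−5) = 1.4000 at β = 3/5.
At K = 5 the sum is 1.3834 < 1.4000; at K = 6 it is 1.4300 ≥ 1.4000.
So the minimum punishment length is K = 6.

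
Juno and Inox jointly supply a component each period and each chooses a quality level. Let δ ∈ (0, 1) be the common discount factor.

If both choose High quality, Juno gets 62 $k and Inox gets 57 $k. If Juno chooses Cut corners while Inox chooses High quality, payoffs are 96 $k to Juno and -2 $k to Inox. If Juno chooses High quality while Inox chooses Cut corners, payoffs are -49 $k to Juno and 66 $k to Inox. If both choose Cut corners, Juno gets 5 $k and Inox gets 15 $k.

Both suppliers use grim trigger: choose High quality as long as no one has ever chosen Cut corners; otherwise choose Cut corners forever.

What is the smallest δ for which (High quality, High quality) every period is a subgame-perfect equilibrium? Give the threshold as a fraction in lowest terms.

34/91

For Juno: deviation gain 96−62 = 34, per-period punishment loss 62−5 = 57. IC gives δ ≥ 34/91.
For Inox: gain 9, loss 42 per period, so δ ≥ 9/51 = 3/17.
The tighter constraint is Juno's, so cooperation needs δ ≥ 34/91.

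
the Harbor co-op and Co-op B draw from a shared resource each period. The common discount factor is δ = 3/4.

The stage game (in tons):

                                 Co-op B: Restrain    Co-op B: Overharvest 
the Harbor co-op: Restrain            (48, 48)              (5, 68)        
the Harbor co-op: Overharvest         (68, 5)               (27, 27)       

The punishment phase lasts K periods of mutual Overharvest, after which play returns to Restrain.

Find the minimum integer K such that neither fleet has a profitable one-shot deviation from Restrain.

2

IC: δ(1−δ^K)/(1−δ) ≥ (68−48)/(48−27) = 20/21.
With δ = 3/4: need 1 − δ^K ≥ 20/21·(1−3/4)/(3/4), i.e. δ^K ≤ 0.6825.
Since (3/4)^1 = 0.7500 and (3/4)^2 = 0.5625, the smallest such K is 2.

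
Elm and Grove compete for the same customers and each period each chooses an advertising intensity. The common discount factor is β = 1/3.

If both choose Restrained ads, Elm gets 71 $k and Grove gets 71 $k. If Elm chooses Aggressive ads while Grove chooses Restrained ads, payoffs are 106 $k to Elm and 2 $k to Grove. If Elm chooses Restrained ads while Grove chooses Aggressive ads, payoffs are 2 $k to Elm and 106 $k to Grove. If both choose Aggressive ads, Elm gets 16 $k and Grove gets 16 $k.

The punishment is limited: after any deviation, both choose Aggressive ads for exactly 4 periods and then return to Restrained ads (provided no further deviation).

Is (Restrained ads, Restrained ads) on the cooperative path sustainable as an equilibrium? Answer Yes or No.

Comparing payoff streams over the 5 periods until play realigns: cooperate → 71(1+β+…+β^4); deviate → 106 + 16(β+…+β^4).
Cooperation is sustained iff (71−16)(β+…+β^4) ≥ 106−71.
β+…+β^4 = 1/3·(1−(1/3)^4)/(1−1/3) = 0.4938, and (106−71)/(71−16) = 0.6364.
0.4938 < 0.6364, so cooperation is not sustainable.

No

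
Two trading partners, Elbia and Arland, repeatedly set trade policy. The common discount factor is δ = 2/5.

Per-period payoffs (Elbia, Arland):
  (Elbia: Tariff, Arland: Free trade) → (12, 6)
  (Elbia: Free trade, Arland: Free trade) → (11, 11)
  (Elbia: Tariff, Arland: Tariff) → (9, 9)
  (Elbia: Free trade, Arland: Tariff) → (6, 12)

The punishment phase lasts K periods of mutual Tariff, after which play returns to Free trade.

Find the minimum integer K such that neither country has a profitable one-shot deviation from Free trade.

2

Need Σ_{k=1}^{K} δ^k ≥ (12−11)/(11−9) = 0.5000 at δ = 2/5.
At K = 1 the sum is 0.4000 < 0.5000; at K = 2 it is 0.5600 ≥ 0.5000.
So the minimum punishment length is K = 2.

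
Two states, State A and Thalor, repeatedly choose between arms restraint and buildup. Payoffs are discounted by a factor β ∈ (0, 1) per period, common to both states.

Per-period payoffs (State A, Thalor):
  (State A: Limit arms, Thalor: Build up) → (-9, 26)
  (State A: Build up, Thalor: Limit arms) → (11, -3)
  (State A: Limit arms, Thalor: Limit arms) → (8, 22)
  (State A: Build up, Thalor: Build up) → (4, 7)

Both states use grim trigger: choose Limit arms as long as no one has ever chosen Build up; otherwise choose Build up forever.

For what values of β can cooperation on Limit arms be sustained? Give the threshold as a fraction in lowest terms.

State A: cooperation gives 8 each period; deviation gives 11 once then 4 forever.
  8/(1−β) ≥ 11 + 4β/(1−β) ⇒ β ≥ 3/7.
Thalor: cooperation gives 22 each period; deviation gives 26 once then 7 forever.
  β ≥ 4/19.
Both must hold, so the binding constraint is State A's: β ≥ 3/7.

3/7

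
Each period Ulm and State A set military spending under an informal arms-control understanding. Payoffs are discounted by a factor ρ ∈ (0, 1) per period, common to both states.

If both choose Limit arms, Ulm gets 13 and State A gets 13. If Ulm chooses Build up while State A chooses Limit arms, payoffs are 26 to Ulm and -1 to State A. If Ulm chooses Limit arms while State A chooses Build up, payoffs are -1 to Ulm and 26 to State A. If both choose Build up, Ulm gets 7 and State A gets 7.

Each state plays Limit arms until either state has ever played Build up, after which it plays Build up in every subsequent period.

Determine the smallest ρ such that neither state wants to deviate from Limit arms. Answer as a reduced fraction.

13/19

13/(1−ρ) ≥ 26 + 7ρ/(1−ρ)
13 ≥ 26 − 19ρ
ρ ≥ 13/19.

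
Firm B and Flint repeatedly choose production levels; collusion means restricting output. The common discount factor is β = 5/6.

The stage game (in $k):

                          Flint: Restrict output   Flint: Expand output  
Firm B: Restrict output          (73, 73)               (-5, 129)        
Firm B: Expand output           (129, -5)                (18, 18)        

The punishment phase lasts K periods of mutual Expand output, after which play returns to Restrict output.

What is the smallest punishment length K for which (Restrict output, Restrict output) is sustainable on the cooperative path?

2

Need Σ_{k=1}^{K} β^k ≥ (129−73)/(73−18) = 1.0182 at β = 5/6.
At K = 1 the sum is 0.8333 < 1.0182; at K = 2 it is 1.5278 ≥ 1.0182.
So the minimum punishment length is K = 2.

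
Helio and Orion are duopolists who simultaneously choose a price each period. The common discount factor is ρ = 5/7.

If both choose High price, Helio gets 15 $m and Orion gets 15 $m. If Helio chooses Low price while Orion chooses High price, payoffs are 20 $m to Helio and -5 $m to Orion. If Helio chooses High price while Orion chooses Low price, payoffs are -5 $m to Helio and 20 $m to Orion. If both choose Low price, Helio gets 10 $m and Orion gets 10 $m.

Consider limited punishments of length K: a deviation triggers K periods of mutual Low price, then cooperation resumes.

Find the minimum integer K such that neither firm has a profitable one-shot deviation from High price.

Need Σ_{k=1}^{K} ρ^k ≥ (20−15)/(15−10) = 1.0000 at ρ = 5/7.
At K = 1 the sum is 0.7143 < 1.0000; at K = 2 it is 1.2245 ≥ 1.0000.
So the minimum punishment length is K = 2.

2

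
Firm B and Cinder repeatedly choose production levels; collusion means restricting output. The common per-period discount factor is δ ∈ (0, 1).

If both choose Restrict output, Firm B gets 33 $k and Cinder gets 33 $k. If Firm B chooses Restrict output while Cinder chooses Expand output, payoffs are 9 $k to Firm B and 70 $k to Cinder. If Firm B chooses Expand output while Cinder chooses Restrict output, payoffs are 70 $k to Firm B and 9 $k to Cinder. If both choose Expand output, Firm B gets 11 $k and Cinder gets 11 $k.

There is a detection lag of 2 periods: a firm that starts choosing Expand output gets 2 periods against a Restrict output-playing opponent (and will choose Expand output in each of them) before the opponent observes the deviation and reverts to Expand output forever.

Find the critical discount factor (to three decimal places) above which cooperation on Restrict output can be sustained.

Deviating for the 2 undetected periods gains 70−33 = 37 per period over cooperation, then loses 33−11 = 22 per period forever once punishment starts.
Gain: 37(1 + δ + … + δ^1); loss: 22·δ^2/(1−δ).
No profitable deviation ⇔ 37(1−δ^2) ≤ 22·δ^2, i.e. δ^2 ≥ 37/(37+22) = 37/59.
Hence δ ≥ (37/59)^(1/2) ≈ 0.792.

0.792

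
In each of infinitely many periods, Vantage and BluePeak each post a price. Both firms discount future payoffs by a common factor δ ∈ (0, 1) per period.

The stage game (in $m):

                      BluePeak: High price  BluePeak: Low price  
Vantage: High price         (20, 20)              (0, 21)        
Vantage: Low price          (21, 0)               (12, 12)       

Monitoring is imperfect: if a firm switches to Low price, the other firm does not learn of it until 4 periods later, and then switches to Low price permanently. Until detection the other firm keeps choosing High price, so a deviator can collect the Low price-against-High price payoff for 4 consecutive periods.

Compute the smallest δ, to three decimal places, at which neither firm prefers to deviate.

0.577

The best deviation is to choose Low price for all 4 undetected periods, earning 21 each, then 12 forever once detected.
Deviation value: 21(1−δ^4)/(1−δ) + 12δ^4/(1−δ); cooperation value: 20/(1−δ).
IC: 20 ≥ 21(1−δ^4) + 12δ^4 = 21 − 9δ^4.
So δ^4 ≥ 1/9, giving δ ≥ (1/9)^(1/4) ≈ 0.577.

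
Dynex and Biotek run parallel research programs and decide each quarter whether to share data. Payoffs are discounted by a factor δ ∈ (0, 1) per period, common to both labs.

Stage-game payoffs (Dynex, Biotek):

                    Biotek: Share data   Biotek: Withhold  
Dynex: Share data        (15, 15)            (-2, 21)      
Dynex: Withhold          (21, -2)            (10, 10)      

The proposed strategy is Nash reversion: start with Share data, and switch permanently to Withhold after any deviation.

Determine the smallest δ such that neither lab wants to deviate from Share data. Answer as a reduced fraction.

6/11

15/(1−δ) ≥ 21 + 10δ/(1−δ)
15 ≥ 21 − 11δ
δ ≥ 6/11.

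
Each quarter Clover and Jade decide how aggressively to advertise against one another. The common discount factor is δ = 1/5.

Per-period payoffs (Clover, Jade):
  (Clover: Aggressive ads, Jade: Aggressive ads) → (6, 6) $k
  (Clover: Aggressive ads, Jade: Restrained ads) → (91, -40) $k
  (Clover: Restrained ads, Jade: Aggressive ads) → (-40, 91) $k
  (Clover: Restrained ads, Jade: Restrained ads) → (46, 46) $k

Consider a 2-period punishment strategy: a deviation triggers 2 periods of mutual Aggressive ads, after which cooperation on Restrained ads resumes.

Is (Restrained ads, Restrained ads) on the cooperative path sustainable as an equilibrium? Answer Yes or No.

No

IC: δ+…+δ^2 ≥ (91−46)/(46−6) = 9/8.
At δ = 1/5: partial sum = 0.2400 < 1.1250. Cooperation not sustainable.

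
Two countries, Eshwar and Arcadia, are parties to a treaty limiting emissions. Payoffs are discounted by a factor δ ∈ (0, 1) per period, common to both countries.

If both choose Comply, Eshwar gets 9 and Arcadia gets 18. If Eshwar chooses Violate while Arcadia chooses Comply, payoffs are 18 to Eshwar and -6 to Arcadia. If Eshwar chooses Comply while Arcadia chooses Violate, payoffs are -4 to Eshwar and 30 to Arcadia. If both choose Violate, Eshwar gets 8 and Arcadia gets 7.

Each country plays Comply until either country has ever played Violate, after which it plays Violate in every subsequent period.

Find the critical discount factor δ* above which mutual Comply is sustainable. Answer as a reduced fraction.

For Eshwar: deviation gain 18−9 = 9, per-period punishment loss 9−8 = 1. IC gives δ ≥ 9/10.
For Arcadia: gain 12, loss 11 per period, so δ ≥ 12/23.
The tighter constraint is Eshwar's, so cooperation needs δ ≥ 9/10.

9/10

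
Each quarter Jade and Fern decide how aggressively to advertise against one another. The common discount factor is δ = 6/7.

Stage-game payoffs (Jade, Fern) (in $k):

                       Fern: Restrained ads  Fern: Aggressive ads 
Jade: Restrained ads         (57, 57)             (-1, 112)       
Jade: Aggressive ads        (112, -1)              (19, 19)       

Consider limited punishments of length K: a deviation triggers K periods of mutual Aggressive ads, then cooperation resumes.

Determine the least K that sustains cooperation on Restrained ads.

IC: δ(1−δ^K)/(1−δ) ≥ (112−57)/(57−19) = 55/38.
With δ = 6/7: need 1 − δ^K ≥ 55/38·(1−6/7)/(6/7), i.e. δ^K ≤ 0.7588.
Since (6/7)^1 = 0.8571 and (6/7)^2 = 0.7347, the smallest such K is 2.

2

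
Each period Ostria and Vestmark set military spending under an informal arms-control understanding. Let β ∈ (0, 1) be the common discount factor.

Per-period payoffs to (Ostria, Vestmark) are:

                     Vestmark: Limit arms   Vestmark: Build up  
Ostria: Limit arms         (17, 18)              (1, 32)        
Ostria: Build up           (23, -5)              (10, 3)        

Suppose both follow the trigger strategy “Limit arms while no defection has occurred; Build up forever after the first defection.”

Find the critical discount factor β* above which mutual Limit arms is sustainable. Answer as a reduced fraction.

14/29

For Ostria: deviation gain 23−17 = 6, per-period punishment loss 17−10 = 7. IC gives β ≥ 6/13.
For Vestmark: gain 14, loss 15 per period, so β ≥ 14/29.
The tighter constraint is Vestmark's, so cooperation needs β ≥ 14/29.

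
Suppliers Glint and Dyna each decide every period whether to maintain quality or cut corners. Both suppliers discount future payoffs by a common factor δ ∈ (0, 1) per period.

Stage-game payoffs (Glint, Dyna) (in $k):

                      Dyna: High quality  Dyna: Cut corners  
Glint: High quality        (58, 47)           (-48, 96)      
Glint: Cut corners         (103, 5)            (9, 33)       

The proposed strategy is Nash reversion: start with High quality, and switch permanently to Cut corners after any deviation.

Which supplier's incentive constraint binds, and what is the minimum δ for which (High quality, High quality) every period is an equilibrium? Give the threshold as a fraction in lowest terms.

Glint's threshold: (103−58)/(103−9) = 45/94.
Dyna's threshold: (96−47)/(96−33) = 7/9.
45/94 < 7/9, so Dyna binds and δ* = 7/9.

Dyna; δ ≥ 7/9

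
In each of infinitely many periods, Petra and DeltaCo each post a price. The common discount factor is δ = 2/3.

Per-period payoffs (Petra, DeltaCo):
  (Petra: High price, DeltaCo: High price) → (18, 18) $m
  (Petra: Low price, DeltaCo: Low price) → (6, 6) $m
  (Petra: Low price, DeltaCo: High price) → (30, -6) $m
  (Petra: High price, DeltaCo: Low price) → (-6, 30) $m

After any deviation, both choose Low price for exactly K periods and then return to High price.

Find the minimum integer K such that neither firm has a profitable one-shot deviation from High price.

Need Σ_{k=1}^{K} δ^k ≥ (30−18)/(18−6) = 1.0000 at δ = 2/3.
At K = 1 the sum is 0.6667 < 1.0000; at K = 2 it is 1.1111 ≥ 1.0000.
So the minimum punishment length is K = 2.

2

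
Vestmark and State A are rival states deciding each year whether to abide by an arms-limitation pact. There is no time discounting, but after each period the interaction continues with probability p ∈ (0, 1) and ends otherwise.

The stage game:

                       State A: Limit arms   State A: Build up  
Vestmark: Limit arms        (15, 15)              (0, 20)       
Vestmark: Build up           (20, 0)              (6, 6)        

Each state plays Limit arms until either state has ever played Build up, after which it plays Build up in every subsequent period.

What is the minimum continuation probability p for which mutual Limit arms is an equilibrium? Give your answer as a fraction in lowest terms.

5/14

With no time discounting, the continuation probability p plays the role of the discount factor.
Grim-trigger IC: 15/(1−p) ≥ 20 + 6p/(1−p) ⇒ p ≥ (20−15)/(20−6) = 5/14.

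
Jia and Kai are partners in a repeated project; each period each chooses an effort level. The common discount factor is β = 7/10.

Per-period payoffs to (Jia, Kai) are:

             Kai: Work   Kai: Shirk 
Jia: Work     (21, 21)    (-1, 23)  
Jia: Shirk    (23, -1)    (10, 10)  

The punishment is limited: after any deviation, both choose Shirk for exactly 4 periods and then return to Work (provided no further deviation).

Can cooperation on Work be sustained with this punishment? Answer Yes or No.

Yes

IC: β+…+β^4 ≥ (23−21)/(21−10) = 2/11.
At β = 7/10: partial sum = 1.7731 ≥ 0.1818. Cooperation sustainable.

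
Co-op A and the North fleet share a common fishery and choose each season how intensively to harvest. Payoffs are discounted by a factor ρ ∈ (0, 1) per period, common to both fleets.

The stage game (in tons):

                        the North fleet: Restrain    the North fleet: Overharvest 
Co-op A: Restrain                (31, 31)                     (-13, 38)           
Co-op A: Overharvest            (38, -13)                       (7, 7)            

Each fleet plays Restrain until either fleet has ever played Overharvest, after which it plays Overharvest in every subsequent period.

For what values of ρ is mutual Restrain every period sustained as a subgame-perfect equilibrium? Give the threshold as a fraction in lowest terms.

7/31

Cooperation forever yields 31 each period: 31/(1−ρ).
Deviating yields 38 once, then 7 forever: 38 + 7ρ/(1−ρ).
No profitable deviation requires 31/(1−ρ) ≥ 38 + 7ρ/(1−ρ).
Multiplying by (1−ρ): 31 ≥ 38(1−ρ) + 7ρ = 38 − 31ρ.
So 31ρ ≥ 7, i.e. ρ ≥ 7/31.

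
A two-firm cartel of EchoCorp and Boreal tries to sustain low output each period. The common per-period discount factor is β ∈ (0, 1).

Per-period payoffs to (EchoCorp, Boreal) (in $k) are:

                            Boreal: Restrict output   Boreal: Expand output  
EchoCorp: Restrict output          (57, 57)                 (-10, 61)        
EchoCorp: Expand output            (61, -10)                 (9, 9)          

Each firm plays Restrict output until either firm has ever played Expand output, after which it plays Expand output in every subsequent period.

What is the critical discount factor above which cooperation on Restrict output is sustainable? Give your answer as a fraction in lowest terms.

57/(1−β) ≥ 61 + 9β/(1−β)
57 ≥ 61 − 52β
β ≥ 4/52 = 1/13.

1/13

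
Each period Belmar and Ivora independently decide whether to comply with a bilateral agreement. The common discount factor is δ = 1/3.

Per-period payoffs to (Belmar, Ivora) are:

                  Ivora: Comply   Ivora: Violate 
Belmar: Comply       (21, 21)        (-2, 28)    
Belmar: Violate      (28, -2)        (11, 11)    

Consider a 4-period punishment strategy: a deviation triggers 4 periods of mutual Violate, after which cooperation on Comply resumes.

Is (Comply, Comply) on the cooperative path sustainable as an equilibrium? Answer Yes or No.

Comparing payoff streams over the 5 periods until play realigns: cooperate → 21(1+δ+…+δ^4); deviate → 28 + 11(δ+…+δ^4).
Cooperation is sustained iff (21−11)(δ+…+δ^4) ≥ 28−21.
δ+…+δ^4 = 1/3·(1−(1/3)^4)/(1−1/3) = 0.4938, and (28−21)/(21−11) = 0.7000.
0.4938 < 0.7000, so cooperation is not sustainable.

No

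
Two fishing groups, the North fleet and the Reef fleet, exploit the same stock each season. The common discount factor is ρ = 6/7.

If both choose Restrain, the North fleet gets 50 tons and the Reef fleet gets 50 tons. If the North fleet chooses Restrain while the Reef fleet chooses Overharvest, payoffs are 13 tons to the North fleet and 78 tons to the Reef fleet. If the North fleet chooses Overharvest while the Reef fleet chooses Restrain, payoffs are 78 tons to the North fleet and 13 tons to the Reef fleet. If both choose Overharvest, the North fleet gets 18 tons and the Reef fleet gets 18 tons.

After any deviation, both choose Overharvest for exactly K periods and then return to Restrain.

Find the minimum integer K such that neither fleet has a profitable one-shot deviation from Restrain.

2

Need Σ_{k=1}^{K} ρ^k ≥ (78−50)/(50−18) = 0.8750 at ρ = 6/7.
At K = 1 the sum is 0.8571 < 0.8750; at K = 2 it is 1.5918 ≥ 0.8750.
So the minimum punishment length is K = 2.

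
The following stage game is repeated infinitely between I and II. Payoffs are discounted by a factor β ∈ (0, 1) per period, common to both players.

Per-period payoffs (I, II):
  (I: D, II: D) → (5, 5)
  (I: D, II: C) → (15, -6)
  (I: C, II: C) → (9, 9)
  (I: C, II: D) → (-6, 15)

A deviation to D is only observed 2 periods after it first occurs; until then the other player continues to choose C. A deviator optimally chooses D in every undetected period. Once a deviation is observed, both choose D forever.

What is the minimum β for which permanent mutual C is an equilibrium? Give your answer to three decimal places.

0.775

Deviating for the 2 undetected periods gains 15−9 = 6 per period over cooperation, then loses 9−5 = 4 per period forever once punishment starts.
Gain: 6(1 + β + … + β^1); loss: 4·β^2/(1−β).
No profitable deviation ⇔ 6(1−β^2) ≤ 4·β^2, i.e. β^2 ≥ 6/(6+4) = 3/5.
Hence β ≥ (3/5)^(1/2) ≈ 0.775.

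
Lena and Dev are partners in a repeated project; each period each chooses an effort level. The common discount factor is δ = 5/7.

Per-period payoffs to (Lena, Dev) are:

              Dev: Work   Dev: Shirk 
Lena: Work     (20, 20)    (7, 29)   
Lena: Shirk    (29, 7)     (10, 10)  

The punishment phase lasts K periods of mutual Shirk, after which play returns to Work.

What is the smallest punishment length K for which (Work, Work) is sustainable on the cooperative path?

2

Need Σ_{k=1}^{K} δ^k ≥ (29−20)/(20−10) = 0.9000 at δ = 5/7.
At K = 1 the sum is 0.7143 < 0.9000; at K = 2 it is 1.2245 ≥ 0.9000.
So the minimum punishment length is K = 2.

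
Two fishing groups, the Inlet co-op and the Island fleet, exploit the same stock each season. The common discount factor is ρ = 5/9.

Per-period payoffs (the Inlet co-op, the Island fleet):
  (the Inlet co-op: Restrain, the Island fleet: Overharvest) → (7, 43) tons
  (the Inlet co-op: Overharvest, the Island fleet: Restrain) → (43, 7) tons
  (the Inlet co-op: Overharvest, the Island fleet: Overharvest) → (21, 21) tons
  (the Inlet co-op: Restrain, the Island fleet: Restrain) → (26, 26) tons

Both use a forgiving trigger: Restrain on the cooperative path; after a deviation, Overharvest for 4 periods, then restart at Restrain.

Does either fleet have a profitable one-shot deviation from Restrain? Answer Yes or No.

Yes

IC: ρ+…+ρ^4 ≥ (43−26)/(26−21) = 17/5.
At ρ = 5/9: partial sum = 1.1309 < 3.4000. Cooperation not sustainable.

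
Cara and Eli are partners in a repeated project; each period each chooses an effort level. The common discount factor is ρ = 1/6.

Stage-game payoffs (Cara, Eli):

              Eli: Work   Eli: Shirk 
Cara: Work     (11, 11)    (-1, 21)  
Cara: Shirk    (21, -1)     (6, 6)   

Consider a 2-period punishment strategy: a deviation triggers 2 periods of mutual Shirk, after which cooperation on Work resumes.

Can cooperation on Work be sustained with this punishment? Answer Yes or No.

Comparing payoff streams over the 3 periods until play realigns: cooperate → 11(1+ρ+…+ρ^2); deviate → 21 + 6(ρ+…+ρ^2).
Cooperation is sustained iff (11−6)(ρ+…+ρ^2) ≥ 21−11.
ρ+…+ρ^2 = 1/6·(1−(1/6)^2)/(1−1/6) = 0.1944, and (21−11)/(11−6) = 2.0000.
0.1944 < 2.0000, so cooperation is not sustainable.

No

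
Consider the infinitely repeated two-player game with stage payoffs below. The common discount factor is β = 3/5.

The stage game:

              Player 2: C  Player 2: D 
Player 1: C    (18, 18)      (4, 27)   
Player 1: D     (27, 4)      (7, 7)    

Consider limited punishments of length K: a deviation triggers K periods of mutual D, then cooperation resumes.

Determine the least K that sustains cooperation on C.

Need Σ_{k=1}^{K} β^k ≥ (27−18)/(18−7) = 0.8182 at β = 3/5.
At K = 1 the sum is 0.6000 < 0.8182; at K = 2 it is 0.9600 ≥ 0.8182.
So the minimum punishment length is K = 2.

2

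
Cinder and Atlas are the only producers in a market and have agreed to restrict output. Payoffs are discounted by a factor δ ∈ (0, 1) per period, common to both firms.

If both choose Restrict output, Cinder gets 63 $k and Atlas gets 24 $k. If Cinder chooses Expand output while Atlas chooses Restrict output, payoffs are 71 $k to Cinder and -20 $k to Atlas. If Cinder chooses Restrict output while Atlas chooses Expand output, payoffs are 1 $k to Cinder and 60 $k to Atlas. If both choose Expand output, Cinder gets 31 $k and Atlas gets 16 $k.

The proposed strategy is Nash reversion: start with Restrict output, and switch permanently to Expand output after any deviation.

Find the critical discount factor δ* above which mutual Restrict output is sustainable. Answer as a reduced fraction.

9/11

For Cinder: deviation gain 71−63 = 8, per-period punishment loss 63−31 = 32. IC gives δ ≥ 8/40 = 1/5.
For Atlas: gain 36, loss 8 per period, so δ ≥ 36/44 = 9/11.
The tighter constraint is Atlas's, so cooperation needs δ ≥ 9/11.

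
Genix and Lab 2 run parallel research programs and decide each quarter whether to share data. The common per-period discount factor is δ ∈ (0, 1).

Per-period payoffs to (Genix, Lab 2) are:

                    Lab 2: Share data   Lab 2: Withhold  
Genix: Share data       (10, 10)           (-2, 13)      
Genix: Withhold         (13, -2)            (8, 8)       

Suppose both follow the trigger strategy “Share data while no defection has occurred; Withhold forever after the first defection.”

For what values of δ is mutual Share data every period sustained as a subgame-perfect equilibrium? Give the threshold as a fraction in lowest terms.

3/5

Under grim trigger the critical discount factor is (T−C)/(T−P) with T = 13, C = 10, P = 8.
δ* = (13−10)/(13−8) = 3/5.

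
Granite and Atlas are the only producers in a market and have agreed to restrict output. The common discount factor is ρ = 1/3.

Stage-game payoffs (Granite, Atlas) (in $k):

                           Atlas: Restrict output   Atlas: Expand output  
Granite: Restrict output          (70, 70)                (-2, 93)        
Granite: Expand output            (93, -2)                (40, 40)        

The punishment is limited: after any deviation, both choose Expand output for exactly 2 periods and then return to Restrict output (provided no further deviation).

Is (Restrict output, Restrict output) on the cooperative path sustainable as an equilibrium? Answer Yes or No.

No

Comparing payoff streams over the 3 periods until play realigns: cooperate → 70(1+ρ+…+ρ^2); deviate → 93 + 40(ρ+…+ρ^2).
Cooperation is sustained iff (70−40)(ρ+…+ρ^2) ≥ 93−70.
ρ+…+ρ^2 = 1/3·(1−(1/3)^2)/(1−1/3) = 0.4444, and (93−70)/(70−40) = 0.7667.
0.4444 < 0.7667, so cooperation is not sustainable.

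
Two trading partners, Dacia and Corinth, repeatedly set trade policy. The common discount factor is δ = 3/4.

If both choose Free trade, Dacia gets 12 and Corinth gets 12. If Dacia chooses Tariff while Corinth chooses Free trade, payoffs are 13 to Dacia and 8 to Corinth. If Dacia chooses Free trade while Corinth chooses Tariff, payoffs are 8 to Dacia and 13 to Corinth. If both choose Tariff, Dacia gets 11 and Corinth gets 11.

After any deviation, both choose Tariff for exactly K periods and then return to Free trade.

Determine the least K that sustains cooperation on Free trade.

2

Need Σ_{k=1}^{K} δ^k ≥ (13−12)/(12−11) = 1.0000 at δ = 3/4.
At K = 1 the sum is 0.7500 < 1.0000; at K = 2 it is 1.3125 ≥ 1.0000.
So the minimum punishment length is K = 2.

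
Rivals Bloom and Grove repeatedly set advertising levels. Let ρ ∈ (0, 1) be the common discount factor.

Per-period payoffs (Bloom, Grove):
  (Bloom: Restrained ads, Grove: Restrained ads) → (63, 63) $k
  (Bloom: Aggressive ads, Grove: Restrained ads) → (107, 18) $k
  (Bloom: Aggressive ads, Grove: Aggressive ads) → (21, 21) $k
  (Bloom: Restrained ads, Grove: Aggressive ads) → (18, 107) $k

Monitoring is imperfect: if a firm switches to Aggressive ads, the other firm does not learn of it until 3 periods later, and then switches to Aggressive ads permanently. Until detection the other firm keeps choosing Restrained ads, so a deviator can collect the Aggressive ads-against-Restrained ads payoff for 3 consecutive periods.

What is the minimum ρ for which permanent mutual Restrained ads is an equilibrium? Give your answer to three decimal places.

0.800

Deviating for the 3 undetected periods gains 107−63 = 44 per period over cooperation, then loses 63−21 = 42 per period forever once punishment starts.
Gain: 44(1 + ρ + … + ρ^2); loss: 42·ρ^3/(1−ρ).
No profitable deviation ⇔ 44(1−ρ^3) ≤ 42·ρ^3, i.e. ρ^3 ≥ 44/(44+42) = 22/43.
Hence ρ ≥ (22/43)^(1/3) ≈ 0.800.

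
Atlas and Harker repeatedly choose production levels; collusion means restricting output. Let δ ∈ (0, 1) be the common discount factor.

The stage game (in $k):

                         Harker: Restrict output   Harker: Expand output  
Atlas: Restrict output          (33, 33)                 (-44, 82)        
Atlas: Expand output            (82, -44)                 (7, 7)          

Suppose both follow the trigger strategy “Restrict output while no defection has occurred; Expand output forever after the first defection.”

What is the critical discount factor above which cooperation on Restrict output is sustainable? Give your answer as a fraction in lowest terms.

49/75

Under grim trigger the critical discount factor is (T−C)/(T−P) with T = 82, C = 33, P = 7.
δ* = (82−33)/(82−7) = 49/75.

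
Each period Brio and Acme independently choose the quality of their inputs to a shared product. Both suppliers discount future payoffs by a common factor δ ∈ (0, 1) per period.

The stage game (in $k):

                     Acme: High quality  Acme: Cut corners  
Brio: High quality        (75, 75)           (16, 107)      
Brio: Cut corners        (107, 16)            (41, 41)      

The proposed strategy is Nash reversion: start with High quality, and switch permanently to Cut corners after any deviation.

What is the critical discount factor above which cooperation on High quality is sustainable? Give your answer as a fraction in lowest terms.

One-period gain from deviating is 107 − 75 = 32. The loss is 75 − 41 = 34 in every subsequent period, with present value 34·δ/(1−δ).
Deviation is unprofitable when 34·δ/(1−δ) ≥ 32, i.e. δ/(1−δ) ≥ 16/17.
Equivalently δ ≥ 32/(32+34) = 16/33.

16/33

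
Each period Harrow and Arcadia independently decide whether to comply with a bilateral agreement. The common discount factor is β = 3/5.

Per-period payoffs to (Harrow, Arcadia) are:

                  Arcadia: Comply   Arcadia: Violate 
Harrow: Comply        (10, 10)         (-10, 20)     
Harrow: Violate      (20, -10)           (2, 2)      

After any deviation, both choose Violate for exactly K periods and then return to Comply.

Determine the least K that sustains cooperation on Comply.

IC: β(1−β^K)/(1−β) ≥ (20−10)/(10−2) = 5/4.
With β = 3/5: need 1 − β^K ≥ 5/4·(1−3/5)/(3/5), i.e. β^K ≤ 0.1667.
Since (3/5)^3 = 0.2160 and (3/5)^4 = 0.1296, the smallest such K is 4.

4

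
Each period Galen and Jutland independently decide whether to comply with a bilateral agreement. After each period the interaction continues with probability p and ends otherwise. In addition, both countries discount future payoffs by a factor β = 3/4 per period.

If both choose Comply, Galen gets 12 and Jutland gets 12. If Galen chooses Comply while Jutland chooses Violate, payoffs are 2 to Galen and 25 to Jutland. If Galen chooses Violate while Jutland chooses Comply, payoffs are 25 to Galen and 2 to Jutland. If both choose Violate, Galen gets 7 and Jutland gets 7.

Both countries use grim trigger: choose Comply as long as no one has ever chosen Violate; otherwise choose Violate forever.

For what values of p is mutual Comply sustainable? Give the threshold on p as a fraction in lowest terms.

26/27

Expected continuation weight on next period's payoff is β·p = 3/4·p, which plays the role of the discount factor.
Cooperation requires 3/4·p ≥ (25−12)/(25−7) = 13/18, hence p ≥ 26/27.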